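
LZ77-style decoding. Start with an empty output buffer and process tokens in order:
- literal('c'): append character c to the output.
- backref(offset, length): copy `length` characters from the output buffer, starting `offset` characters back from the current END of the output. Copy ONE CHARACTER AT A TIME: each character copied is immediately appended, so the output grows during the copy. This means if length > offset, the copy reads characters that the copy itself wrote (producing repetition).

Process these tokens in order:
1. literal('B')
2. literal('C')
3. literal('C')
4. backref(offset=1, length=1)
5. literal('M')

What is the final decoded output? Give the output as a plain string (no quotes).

Answer: BCCCM

Derivation:
Token 1: literal('B'). Output: "B"
Token 2: literal('C'). Output: "BC"
Token 3: literal('C'). Output: "BCC"
Token 4: backref(off=1, len=1). Copied 'C' from pos 2. Output: "BCCC"
Token 5: literal('M'). Output: "BCCCM"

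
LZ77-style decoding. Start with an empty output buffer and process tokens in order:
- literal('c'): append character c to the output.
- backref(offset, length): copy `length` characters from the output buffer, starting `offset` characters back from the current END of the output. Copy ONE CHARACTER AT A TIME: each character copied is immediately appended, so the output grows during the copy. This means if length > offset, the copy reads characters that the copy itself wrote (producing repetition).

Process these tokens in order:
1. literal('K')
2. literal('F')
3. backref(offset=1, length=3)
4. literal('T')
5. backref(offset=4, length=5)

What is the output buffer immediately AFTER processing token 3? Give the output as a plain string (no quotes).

Token 1: literal('K'). Output: "K"
Token 2: literal('F'). Output: "KF"
Token 3: backref(off=1, len=3) (overlapping!). Copied 'FFF' from pos 1. Output: "KFFFF"

Answer: KFFFF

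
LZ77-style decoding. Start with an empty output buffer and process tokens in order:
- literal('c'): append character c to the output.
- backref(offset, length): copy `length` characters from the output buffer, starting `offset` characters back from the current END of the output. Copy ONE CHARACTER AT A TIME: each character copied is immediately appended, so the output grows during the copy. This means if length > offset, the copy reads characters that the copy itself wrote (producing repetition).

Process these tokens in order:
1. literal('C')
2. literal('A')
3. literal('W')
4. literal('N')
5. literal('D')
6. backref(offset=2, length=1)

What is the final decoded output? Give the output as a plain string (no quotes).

Answer: CAWNDN

Derivation:
Token 1: literal('C'). Output: "C"
Token 2: literal('A'). Output: "CA"
Token 3: literal('W'). Output: "CAW"
Token 4: literal('N'). Output: "CAWN"
Token 5: literal('D'). Output: "CAWND"
Token 6: backref(off=2, len=1). Copied 'N' from pos 3. Output: "CAWNDN"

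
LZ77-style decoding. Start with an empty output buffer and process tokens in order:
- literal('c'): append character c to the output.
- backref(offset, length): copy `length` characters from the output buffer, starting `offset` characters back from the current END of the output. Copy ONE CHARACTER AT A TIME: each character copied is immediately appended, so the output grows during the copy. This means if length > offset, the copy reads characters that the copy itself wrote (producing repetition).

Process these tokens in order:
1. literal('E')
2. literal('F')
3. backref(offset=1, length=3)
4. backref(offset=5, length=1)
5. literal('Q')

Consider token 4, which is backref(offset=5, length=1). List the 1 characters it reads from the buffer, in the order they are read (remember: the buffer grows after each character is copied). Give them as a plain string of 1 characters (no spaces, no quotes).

Answer: E

Derivation:
Token 1: literal('E'). Output: "E"
Token 2: literal('F'). Output: "EF"
Token 3: backref(off=1, len=3) (overlapping!). Copied 'FFF' from pos 1. Output: "EFFFF"
Token 4: backref(off=5, len=1). Buffer before: "EFFFF" (len 5)
  byte 1: read out[0]='E', append. Buffer now: "EFFFFE"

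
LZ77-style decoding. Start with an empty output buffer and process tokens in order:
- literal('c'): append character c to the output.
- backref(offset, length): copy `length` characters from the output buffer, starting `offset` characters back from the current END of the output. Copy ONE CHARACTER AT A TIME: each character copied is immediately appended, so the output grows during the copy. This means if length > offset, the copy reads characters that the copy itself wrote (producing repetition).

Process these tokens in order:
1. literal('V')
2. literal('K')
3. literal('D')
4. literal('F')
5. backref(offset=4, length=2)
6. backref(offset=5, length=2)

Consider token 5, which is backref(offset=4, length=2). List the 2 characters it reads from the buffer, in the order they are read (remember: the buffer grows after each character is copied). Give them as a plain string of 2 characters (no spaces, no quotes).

Answer: VK

Derivation:
Token 1: literal('V'). Output: "V"
Token 2: literal('K'). Output: "VK"
Token 3: literal('D'). Output: "VKD"
Token 4: literal('F'). Output: "VKDF"
Token 5: backref(off=4, len=2). Buffer before: "VKDF" (len 4)
  byte 1: read out[0]='V', append. Buffer now: "VKDFV"
  byte 2: read out[1]='K', append. Buffer now: "VKDFVK"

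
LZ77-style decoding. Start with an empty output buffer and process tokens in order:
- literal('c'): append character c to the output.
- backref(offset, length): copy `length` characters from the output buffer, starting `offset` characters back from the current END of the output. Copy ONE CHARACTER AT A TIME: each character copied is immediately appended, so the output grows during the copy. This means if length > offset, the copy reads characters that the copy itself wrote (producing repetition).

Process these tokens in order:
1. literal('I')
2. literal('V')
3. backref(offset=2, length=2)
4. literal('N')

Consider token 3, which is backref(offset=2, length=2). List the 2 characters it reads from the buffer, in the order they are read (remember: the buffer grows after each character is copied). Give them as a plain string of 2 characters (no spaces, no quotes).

Answer: IV

Derivation:
Token 1: literal('I'). Output: "I"
Token 2: literal('V'). Output: "IV"
Token 3: backref(off=2, len=2). Buffer before: "IV" (len 2)
  byte 1: read out[0]='I', append. Buffer now: "IVI"
  byte 2: read out[1]='V', append. Buffer now: "IVIV"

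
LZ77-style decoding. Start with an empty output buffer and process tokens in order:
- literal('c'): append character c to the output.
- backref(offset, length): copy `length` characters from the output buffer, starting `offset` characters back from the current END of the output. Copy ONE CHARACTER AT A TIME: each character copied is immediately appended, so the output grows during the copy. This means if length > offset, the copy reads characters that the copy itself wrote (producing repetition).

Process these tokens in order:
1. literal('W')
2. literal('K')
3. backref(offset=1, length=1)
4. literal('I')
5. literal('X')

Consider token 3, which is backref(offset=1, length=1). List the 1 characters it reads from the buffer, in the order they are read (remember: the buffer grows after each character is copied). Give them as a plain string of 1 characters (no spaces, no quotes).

Answer: K

Derivation:
Token 1: literal('W'). Output: "W"
Token 2: literal('K'). Output: "WK"
Token 3: backref(off=1, len=1). Buffer before: "WK" (len 2)
  byte 1: read out[1]='K', append. Buffer now: "WKK"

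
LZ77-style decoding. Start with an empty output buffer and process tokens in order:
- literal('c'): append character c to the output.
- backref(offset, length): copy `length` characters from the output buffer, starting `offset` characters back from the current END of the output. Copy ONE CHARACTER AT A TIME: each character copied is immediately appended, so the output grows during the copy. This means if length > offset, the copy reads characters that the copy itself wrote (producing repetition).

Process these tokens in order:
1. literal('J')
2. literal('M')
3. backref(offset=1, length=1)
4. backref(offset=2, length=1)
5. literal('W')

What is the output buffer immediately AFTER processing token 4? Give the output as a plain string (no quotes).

Token 1: literal('J'). Output: "J"
Token 2: literal('M'). Output: "JM"
Token 3: backref(off=1, len=1). Copied 'M' from pos 1. Output: "JMM"
Token 4: backref(off=2, len=1). Copied 'M' from pos 1. Output: "JMMM"

Answer: JMMM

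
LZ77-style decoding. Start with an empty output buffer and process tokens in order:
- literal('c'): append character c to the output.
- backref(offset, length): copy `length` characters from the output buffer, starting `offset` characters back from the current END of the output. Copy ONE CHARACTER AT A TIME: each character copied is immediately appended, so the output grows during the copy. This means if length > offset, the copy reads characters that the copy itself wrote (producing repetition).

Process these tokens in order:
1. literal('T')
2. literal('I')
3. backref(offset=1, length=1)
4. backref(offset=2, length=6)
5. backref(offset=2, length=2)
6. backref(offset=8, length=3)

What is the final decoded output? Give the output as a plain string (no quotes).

Token 1: literal('T'). Output: "T"
Token 2: literal('I'). Output: "TI"
Token 3: backref(off=1, len=1). Copied 'I' from pos 1. Output: "TII"
Token 4: backref(off=2, len=6) (overlapping!). Copied 'IIIIII' from pos 1. Output: "TIIIIIIII"
Token 5: backref(off=2, len=2). Copied 'II' from pos 7. Output: "TIIIIIIIIII"
Token 6: backref(off=8, len=3). Copied 'III' from pos 3. Output: "TIIIIIIIIIIIII"

Answer: TIIIIIIIIIIIII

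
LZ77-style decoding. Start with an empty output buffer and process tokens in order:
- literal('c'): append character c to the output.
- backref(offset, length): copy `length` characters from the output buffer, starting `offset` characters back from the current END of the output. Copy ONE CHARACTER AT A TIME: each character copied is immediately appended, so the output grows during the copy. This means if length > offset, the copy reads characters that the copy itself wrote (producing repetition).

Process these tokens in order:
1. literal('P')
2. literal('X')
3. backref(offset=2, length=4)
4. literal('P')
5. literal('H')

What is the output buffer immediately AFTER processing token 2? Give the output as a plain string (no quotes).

Answer: PX

Derivation:
Token 1: literal('P'). Output: "P"
Token 2: literal('X'). Output: "PX"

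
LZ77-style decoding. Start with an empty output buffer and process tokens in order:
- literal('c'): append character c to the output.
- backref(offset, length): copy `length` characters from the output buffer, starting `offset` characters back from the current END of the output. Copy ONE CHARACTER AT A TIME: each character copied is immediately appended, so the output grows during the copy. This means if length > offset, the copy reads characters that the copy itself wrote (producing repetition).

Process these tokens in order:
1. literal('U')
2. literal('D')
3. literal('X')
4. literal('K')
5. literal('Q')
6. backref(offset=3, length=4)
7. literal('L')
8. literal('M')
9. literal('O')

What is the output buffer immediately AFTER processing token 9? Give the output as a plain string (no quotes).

Token 1: literal('U'). Output: "U"
Token 2: literal('D'). Output: "UD"
Token 3: literal('X'). Output: "UDX"
Token 4: literal('K'). Output: "UDXK"
Token 5: literal('Q'). Output: "UDXKQ"
Token 6: backref(off=3, len=4) (overlapping!). Copied 'XKQX' from pos 2. Output: "UDXKQXKQX"
Token 7: literal('L'). Output: "UDXKQXKQXL"
Token 8: literal('M'). Output: "UDXKQXKQXLM"
Token 9: literal('O'). Output: "UDXKQXKQXLMO"

Answer: UDXKQXKQXLMO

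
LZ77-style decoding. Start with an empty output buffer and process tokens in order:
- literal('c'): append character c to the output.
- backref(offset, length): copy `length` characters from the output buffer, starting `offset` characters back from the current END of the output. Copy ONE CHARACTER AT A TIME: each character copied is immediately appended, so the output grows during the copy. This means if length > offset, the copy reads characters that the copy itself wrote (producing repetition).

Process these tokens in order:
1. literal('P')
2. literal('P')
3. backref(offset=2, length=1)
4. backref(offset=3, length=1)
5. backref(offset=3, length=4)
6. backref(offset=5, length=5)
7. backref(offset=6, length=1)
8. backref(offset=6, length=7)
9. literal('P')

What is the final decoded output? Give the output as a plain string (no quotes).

Token 1: literal('P'). Output: "P"
Token 2: literal('P'). Output: "PP"
Token 3: backref(off=2, len=1). Copied 'P' from pos 0. Output: "PPP"
Token 4: backref(off=3, len=1). Copied 'P' from pos 0. Output: "PPPP"
Token 5: backref(off=3, len=4) (overlapping!). Copied 'PPPP' from pos 1. Output: "PPPPPPPP"
Token 6: backref(off=5, len=5). Copied 'PPPPP' from pos 3. Output: "PPPPPPPPPPPPP"
Token 7: backref(off=6, len=1). Copied 'P' from pos 7. Output: "PPPPPPPPPPPPPP"
Token 8: backref(off=6, len=7) (overlapping!). Copied 'PPPPPPP' from pos 8. Output: "PPPPPPPPPPPPPPPPPPPPP"
Token 9: literal('P'). Output: "PPPPPPPPPPPPPPPPPPPPPP"

Answer: PPPPPPPPPPPPPPPPPPPPPP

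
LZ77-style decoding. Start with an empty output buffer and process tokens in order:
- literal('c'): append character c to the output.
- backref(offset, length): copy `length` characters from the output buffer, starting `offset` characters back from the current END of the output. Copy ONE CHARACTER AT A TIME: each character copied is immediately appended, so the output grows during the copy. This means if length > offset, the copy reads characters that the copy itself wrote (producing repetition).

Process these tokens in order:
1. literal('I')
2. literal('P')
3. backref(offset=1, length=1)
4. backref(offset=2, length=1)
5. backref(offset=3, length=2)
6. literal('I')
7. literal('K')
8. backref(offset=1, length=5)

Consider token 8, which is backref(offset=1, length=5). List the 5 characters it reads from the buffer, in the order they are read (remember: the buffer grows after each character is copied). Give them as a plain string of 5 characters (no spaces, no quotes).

Answer: KKKKK

Derivation:
Token 1: literal('I'). Output: "I"
Token 2: literal('P'). Output: "IP"
Token 3: backref(off=1, len=1). Copied 'P' from pos 1. Output: "IPP"
Token 4: backref(off=2, len=1). Copied 'P' from pos 1. Output: "IPPP"
Token 5: backref(off=3, len=2). Copied 'PP' from pos 1. Output: "IPPPPP"
Token 6: literal('I'). Output: "IPPPPPI"
Token 7: literal('K'). Output: "IPPPPPIK"
Token 8: backref(off=1, len=5). Buffer before: "IPPPPPIK" (len 8)
  byte 1: read out[7]='K', append. Buffer now: "IPPPPPIKK"
  byte 2: read out[8]='K', append. Buffer now: "IPPPPPIKKK"
  byte 3: read out[9]='K', append. Buffer now: "IPPPPPIKKKK"
  byte 4: read out[10]='K', append. Buffer now: "IPPPPPIKKKKK"
  byte 5: read out[11]='K', append. Buffer now: "IPPPPPIKKKKKK"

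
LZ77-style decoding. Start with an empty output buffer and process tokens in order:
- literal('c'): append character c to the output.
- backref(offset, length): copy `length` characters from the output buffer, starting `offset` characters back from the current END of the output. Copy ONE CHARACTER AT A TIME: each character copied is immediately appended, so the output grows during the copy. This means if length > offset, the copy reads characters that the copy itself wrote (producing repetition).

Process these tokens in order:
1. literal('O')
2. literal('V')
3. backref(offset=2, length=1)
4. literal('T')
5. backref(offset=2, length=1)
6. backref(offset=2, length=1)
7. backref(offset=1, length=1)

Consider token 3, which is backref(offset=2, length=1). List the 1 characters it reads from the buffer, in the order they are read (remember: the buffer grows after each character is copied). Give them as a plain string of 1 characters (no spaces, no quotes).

Token 1: literal('O'). Output: "O"
Token 2: literal('V'). Output: "OV"
Token 3: backref(off=2, len=1). Buffer before: "OV" (len 2)
  byte 1: read out[0]='O', append. Buffer now: "OVO"

Answer: O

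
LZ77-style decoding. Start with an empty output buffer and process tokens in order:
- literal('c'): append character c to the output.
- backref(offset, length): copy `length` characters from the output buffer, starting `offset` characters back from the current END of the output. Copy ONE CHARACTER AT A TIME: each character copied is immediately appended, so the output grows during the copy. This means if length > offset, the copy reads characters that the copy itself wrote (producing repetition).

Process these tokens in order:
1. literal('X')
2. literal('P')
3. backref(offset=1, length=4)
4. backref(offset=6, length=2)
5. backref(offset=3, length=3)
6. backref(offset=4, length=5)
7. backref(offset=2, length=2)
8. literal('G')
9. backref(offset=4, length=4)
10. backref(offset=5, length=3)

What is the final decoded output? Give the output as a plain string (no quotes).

Token 1: literal('X'). Output: "X"
Token 2: literal('P'). Output: "XP"
Token 3: backref(off=1, len=4) (overlapping!). Copied 'PPPP' from pos 1. Output: "XPPPPP"
Token 4: backref(off=6, len=2). Copied 'XP' from pos 0. Output: "XPPPPPXP"
Token 5: backref(off=3, len=3). Copied 'PXP' from pos 5. Output: "XPPPPPXPPXP"
Token 6: backref(off=4, len=5) (overlapping!). Copied 'PPXPP' from pos 7. Output: "XPPPPPXPPXPPPXPP"
Token 7: backref(off=2, len=2). Copied 'PP' from pos 14. Output: "XPPPPPXPPXPPPXPPPP"
Token 8: literal('G'). Output: "XPPPPPXPPXPPPXPPPPG"
Token 9: backref(off=4, len=4). Copied 'PPPG' from pos 15. Output: "XPPPPPXPPXPPPXPPPPGPPPG"
Token 10: backref(off=5, len=3). Copied 'GPP' from pos 18. Output: "XPPPPPXPPXPPPXPPPPGPPPGGPP"

Answer: XPPPPPXPPXPPPXPPPPGPPPGGPP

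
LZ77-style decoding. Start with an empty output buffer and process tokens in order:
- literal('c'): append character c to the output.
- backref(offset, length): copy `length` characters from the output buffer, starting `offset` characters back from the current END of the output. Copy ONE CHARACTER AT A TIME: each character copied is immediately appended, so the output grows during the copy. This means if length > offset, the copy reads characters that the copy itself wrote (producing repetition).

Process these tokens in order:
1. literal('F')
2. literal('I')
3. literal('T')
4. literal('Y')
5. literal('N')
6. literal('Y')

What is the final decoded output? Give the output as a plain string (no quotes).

Answer: FITYNY

Derivation:
Token 1: literal('F'). Output: "F"
Token 2: literal('I'). Output: "FI"
Token 3: literal('T'). Output: "FIT"
Token 4: literal('Y'). Output: "FITY"
Token 5: literal('N'). Output: "FITYN"
Token 6: literal('Y'). Output: "FITYNY"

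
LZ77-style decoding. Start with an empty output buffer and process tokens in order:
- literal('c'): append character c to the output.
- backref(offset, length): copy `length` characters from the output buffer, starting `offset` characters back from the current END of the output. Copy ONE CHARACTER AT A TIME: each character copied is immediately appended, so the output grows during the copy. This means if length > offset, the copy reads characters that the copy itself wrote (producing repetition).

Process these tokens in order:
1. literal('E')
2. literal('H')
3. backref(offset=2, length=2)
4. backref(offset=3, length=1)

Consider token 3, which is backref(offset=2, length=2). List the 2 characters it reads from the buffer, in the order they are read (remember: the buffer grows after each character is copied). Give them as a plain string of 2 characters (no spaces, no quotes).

Answer: EH

Derivation:
Token 1: literal('E'). Output: "E"
Token 2: literal('H'). Output: "EH"
Token 3: backref(off=2, len=2). Buffer before: "EH" (len 2)
  byte 1: read out[0]='E', append. Buffer now: "EHE"
  byte 2: read out[1]='H', append. Buffer now: "EHEH"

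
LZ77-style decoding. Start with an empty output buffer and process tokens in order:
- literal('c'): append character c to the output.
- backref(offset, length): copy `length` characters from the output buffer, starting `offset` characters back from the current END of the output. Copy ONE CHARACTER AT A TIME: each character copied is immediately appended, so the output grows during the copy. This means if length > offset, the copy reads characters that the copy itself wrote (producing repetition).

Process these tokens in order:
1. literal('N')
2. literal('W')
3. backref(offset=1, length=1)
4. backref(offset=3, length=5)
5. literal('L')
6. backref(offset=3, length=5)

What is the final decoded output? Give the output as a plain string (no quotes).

Token 1: literal('N'). Output: "N"
Token 2: literal('W'). Output: "NW"
Token 3: backref(off=1, len=1). Copied 'W' from pos 1. Output: "NWW"
Token 4: backref(off=3, len=5) (overlapping!). Copied 'NWWNW' from pos 0. Output: "NWWNWWNW"
Token 5: literal('L'). Output: "NWWNWWNWL"
Token 6: backref(off=3, len=5) (overlapping!). Copied 'NWLNW' from pos 6. Output: "NWWNWWNWLNWLNW"

Answer: NWWNWWNWLNWLNW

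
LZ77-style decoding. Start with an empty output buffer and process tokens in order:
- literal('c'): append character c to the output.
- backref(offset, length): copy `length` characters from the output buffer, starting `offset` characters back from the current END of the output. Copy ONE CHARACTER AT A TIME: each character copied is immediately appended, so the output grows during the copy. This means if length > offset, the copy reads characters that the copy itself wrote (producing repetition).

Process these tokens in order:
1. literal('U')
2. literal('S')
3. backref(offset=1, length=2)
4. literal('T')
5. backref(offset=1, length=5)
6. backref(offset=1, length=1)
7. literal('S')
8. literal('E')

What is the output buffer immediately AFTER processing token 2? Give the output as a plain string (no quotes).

Token 1: literal('U'). Output: "U"
Token 2: literal('S'). Output: "US"

Answer: US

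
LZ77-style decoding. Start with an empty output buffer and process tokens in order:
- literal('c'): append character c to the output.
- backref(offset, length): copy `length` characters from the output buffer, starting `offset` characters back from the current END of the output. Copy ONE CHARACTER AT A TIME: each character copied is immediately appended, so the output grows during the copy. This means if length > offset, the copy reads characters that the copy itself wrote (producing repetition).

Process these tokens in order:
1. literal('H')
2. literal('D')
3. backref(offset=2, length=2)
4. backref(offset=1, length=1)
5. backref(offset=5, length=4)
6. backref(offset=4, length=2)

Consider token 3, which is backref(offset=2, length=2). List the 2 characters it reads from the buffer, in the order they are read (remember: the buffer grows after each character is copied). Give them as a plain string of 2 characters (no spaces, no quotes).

Token 1: literal('H'). Output: "H"
Token 2: literal('D'). Output: "HD"
Token 3: backref(off=2, len=2). Buffer before: "HD" (len 2)
  byte 1: read out[0]='H', append. Buffer now: "HDH"
  byte 2: read out[1]='D', append. Buffer now: "HDHD"

Answer: HD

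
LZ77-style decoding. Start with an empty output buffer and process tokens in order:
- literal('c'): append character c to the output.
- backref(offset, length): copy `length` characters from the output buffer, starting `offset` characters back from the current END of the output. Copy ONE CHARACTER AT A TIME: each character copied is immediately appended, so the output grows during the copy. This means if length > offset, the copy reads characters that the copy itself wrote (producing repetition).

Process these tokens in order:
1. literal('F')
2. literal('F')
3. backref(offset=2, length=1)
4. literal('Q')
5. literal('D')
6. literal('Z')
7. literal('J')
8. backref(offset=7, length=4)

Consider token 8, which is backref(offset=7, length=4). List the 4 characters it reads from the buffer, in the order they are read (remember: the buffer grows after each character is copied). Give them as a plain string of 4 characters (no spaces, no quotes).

Answer: FFFQ

Derivation:
Token 1: literal('F'). Output: "F"
Token 2: literal('F'). Output: "FF"
Token 3: backref(off=2, len=1). Copied 'F' from pos 0. Output: "FFF"
Token 4: literal('Q'). Output: "FFFQ"
Token 5: literal('D'). Output: "FFFQD"
Token 6: literal('Z'). Output: "FFFQDZ"
Token 7: literal('J'). Output: "FFFQDZJ"
Token 8: backref(off=7, len=4). Buffer before: "FFFQDZJ" (len 7)
  byte 1: read out[0]='F', append. Buffer now: "FFFQDZJF"
  byte 2: read out[1]='F', append. Buffer now: "FFFQDZJFF"
  byte 3: read out[2]='F', append. Buffer now: "FFFQDZJFFF"
  byte 4: read out[3]='Q', append. Buffer now: "FFFQDZJFFFQ"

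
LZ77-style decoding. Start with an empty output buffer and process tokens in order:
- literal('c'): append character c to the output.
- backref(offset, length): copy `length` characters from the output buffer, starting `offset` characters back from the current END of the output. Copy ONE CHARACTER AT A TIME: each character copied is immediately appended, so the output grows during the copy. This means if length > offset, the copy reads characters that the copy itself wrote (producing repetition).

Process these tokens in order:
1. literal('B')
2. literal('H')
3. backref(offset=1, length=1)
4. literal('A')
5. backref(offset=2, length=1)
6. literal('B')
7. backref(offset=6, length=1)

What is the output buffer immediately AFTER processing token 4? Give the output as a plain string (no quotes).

Answer: BHHA

Derivation:
Token 1: literal('B'). Output: "B"
Token 2: literal('H'). Output: "BH"
Token 3: backref(off=1, len=1). Copied 'H' from pos 1. Output: "BHH"
Token 4: literal('A'). Output: "BHHA"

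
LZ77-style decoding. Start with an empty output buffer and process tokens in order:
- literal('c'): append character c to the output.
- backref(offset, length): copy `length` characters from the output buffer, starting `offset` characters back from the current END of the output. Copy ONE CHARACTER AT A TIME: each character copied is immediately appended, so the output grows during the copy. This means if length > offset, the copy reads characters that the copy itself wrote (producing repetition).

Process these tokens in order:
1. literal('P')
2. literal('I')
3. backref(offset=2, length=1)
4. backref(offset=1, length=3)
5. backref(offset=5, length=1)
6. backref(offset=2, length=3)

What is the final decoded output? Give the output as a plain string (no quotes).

Token 1: literal('P'). Output: "P"
Token 2: literal('I'). Output: "PI"
Token 3: backref(off=2, len=1). Copied 'P' from pos 0. Output: "PIP"
Token 4: backref(off=1, len=3) (overlapping!). Copied 'PPP' from pos 2. Output: "PIPPPP"
Token 5: backref(off=5, len=1). Copied 'I' from pos 1. Output: "PIPPPPI"
Token 6: backref(off=2, len=3) (overlapping!). Copied 'PIP' from pos 5. Output: "PIPPPPIPIP"

Answer: PIPPPPIPIP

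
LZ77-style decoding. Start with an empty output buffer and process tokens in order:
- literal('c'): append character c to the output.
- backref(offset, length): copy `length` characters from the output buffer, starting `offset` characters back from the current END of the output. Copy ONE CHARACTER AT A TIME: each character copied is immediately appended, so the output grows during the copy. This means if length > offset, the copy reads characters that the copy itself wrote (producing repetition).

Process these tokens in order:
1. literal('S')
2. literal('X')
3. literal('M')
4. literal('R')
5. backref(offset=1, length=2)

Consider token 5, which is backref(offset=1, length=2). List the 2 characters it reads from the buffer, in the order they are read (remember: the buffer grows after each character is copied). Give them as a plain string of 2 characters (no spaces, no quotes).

Answer: RR

Derivation:
Token 1: literal('S'). Output: "S"
Token 2: literal('X'). Output: "SX"
Token 3: literal('M'). Output: "SXM"
Token 4: literal('R'). Output: "SXMR"
Token 5: backref(off=1, len=2). Buffer before: "SXMR" (len 4)
  byte 1: read out[3]='R', append. Buffer now: "SXMRR"
  byte 2: read out[4]='R', append. Buffer now: "SXMRRR"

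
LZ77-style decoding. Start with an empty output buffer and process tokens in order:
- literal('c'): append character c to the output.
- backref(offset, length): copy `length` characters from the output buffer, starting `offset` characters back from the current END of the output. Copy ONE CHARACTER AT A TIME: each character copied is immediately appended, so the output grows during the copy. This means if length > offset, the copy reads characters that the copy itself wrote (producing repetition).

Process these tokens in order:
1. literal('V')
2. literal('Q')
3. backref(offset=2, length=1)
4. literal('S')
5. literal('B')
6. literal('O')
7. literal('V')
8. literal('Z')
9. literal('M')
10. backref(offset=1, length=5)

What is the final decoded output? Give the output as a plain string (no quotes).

Token 1: literal('V'). Output: "V"
Token 2: literal('Q'). Output: "VQ"
Token 3: backref(off=2, len=1). Copied 'V' from pos 0. Output: "VQV"
Token 4: literal('S'). Output: "VQVS"
Token 5: literal('B'). Output: "VQVSB"
Token 6: literal('O'). Output: "VQVSBO"
Token 7: literal('V'). Output: "VQVSBOV"
Token 8: literal('Z'). Output: "VQVSBOVZ"
Token 9: literal('M'). Output: "VQVSBOVZM"
Token 10: backref(off=1, len=5) (overlapping!). Copied 'MMMMM' from pos 8. Output: "VQVSBOVZMMMMMM"

Answer: VQVSBOVZMMMMMM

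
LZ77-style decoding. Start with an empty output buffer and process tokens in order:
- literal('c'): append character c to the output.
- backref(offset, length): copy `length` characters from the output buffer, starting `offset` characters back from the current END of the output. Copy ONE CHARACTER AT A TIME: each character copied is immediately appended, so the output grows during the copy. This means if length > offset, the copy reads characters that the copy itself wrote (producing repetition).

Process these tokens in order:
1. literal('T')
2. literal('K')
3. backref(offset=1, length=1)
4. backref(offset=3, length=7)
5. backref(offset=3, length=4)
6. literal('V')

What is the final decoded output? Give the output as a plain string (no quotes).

Token 1: literal('T'). Output: "T"
Token 2: literal('K'). Output: "TK"
Token 3: backref(off=1, len=1). Copied 'K' from pos 1. Output: "TKK"
Token 4: backref(off=3, len=7) (overlapping!). Copied 'TKKTKKT' from pos 0. Output: "TKKTKKTKKT"
Token 5: backref(off=3, len=4) (overlapping!). Copied 'KKTK' from pos 7. Output: "TKKTKKTKKTKKTK"
Token 6: literal('V'). Output: "TKKTKKTKKTKKTKV"

Answer: TKKTKKTKKTKKTKV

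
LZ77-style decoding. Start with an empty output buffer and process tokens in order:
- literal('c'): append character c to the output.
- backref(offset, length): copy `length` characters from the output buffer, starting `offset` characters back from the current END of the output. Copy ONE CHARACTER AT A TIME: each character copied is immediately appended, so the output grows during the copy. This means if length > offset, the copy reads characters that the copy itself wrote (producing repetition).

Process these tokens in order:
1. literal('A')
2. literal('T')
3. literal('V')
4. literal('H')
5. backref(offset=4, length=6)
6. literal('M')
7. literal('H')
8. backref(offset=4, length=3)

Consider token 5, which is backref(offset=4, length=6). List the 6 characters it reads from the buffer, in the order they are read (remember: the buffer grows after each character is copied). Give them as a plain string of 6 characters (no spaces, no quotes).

Answer: ATVHAT

Derivation:
Token 1: literal('A'). Output: "A"
Token 2: literal('T'). Output: "AT"
Token 3: literal('V'). Output: "ATV"
Token 4: literal('H'). Output: "ATVH"
Token 5: backref(off=4, len=6). Buffer before: "ATVH" (len 4)
  byte 1: read out[0]='A', append. Buffer now: "ATVHA"
  byte 2: read out[1]='T', append. Buffer now: "ATVHAT"
  byte 3: read out[2]='V', append. Buffer now: "ATVHATV"
  byte 4: read out[3]='H', append. Buffer now: "ATVHATVH"
  byte 5: read out[4]='A', append. Buffer now: "ATVHATVHA"
  byte 6: read out[5]='T', append. Buffer now: "ATVHATVHAT"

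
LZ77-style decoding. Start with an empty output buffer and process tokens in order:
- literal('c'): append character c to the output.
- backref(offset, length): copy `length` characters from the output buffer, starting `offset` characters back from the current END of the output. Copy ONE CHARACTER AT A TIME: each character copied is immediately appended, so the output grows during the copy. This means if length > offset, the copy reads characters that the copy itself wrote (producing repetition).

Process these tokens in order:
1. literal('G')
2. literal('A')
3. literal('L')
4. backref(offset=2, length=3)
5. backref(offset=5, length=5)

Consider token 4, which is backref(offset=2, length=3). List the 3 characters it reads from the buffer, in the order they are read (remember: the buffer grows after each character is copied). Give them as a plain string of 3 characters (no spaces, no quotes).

Answer: ALA

Derivation:
Token 1: literal('G'). Output: "G"
Token 2: literal('A'). Output: "GA"
Token 3: literal('L'). Output: "GAL"
Token 4: backref(off=2, len=3). Buffer before: "GAL" (len 3)
  byte 1: read out[1]='A', append. Buffer now: "GALA"
  byte 2: read out[2]='L', append. Buffer now: "GALAL"
  byte 3: read out[3]='A', append. Buffer now: "GALALA"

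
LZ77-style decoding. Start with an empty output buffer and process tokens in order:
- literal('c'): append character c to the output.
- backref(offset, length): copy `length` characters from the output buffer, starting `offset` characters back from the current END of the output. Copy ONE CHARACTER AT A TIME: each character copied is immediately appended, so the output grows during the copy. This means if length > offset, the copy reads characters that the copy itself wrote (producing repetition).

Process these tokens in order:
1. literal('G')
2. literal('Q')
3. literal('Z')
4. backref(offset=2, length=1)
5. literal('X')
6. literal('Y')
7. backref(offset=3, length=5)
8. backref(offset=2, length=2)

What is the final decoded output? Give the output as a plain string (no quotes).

Answer: GQZQXYQXYQXQX

Derivation:
Token 1: literal('G'). Output: "G"
Token 2: literal('Q'). Output: "GQ"
Token 3: literal('Z'). Output: "GQZ"
Token 4: backref(off=2, len=1). Copied 'Q' from pos 1. Output: "GQZQ"
Token 5: literal('X'). Output: "GQZQX"
Token 6: literal('Y'). Output: "GQZQXY"
Token 7: backref(off=3, len=5) (overlapping!). Copied 'QXYQX' from pos 3. Output: "GQZQXYQXYQX"
Token 8: backref(off=2, len=2). Copied 'QX' from pos 9. Output: "GQZQXYQXYQXQX"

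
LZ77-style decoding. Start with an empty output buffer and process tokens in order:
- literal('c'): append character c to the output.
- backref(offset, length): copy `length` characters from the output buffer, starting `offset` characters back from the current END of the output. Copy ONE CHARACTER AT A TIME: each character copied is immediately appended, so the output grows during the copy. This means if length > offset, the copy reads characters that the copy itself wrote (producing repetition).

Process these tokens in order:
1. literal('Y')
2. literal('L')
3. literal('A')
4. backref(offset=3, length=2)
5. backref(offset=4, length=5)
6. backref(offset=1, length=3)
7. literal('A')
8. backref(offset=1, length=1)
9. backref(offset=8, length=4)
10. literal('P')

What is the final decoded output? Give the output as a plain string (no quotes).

Answer: YLAYLLAYLLLLLAAYLLLP

Derivation:
Token 1: literal('Y'). Output: "Y"
Token 2: literal('L'). Output: "YL"
Token 3: literal('A'). Output: "YLA"
Token 4: backref(off=3, len=2). Copied 'YL' from pos 0. Output: "YLAYL"
Token 5: backref(off=4, len=5) (overlapping!). Copied 'LAYLL' from pos 1. Output: "YLAYLLAYLL"
Token 6: backref(off=1, len=3) (overlapping!). Copied 'LLL' from pos 9. Output: "YLAYLLAYLLLLL"
Token 7: literal('A'). Output: "YLAYLLAYLLLLLA"
Token 8: backref(off=1, len=1). Copied 'A' from pos 13. Output: "YLAYLLAYLLLLLAA"
Token 9: backref(off=8, len=4). Copied 'YLLL' from pos 7. Output: "YLAYLLAYLLLLLAAYLLL"
Token 10: literal('P'). Output: "YLAYLLAYLLLLLAAYLLLP"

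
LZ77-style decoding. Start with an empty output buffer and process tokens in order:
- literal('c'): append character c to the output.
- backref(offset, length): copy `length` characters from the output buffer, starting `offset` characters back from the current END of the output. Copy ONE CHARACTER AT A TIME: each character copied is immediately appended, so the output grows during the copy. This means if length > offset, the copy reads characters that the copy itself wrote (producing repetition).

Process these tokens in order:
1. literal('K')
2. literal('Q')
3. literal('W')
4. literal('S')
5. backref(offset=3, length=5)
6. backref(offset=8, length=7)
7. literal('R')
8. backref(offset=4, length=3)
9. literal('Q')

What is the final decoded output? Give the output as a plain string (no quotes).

Token 1: literal('K'). Output: "K"
Token 2: literal('Q'). Output: "KQ"
Token 3: literal('W'). Output: "KQW"
Token 4: literal('S'). Output: "KQWS"
Token 5: backref(off=3, len=5) (overlapping!). Copied 'QWSQW' from pos 1. Output: "KQWSQWSQW"
Token 6: backref(off=8, len=7). Copied 'QWSQWSQ' from pos 1. Output: "KQWSQWSQWQWSQWSQ"
Token 7: literal('R'). Output: "KQWSQWSQWQWSQWSQR"
Token 8: backref(off=4, len=3). Copied 'WSQ' from pos 13. Output: "KQWSQWSQWQWSQWSQRWSQ"
Token 9: literal('Q'). Output: "KQWSQWSQWQWSQWSQRWSQQ"

Answer: KQWSQWSQWQWSQWSQRWSQQ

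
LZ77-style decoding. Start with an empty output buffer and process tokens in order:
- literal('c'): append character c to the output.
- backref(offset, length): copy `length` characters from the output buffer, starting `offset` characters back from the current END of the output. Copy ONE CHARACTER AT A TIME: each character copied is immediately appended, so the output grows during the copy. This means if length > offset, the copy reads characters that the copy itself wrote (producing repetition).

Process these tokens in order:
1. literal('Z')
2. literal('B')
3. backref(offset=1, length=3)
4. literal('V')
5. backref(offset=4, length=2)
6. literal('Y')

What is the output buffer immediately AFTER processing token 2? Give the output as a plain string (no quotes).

Token 1: literal('Z'). Output: "Z"
Token 2: literal('B'). Output: "ZB"

Answer: ZB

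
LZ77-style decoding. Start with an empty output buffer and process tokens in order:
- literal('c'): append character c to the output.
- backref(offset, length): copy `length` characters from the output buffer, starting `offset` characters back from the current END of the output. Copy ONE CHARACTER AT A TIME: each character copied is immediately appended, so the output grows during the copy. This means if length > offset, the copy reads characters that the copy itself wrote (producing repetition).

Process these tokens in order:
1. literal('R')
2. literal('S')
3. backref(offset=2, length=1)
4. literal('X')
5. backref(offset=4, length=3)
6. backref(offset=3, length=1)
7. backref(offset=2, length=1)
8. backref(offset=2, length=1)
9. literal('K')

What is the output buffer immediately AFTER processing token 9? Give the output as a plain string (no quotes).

Token 1: literal('R'). Output: "R"
Token 2: literal('S'). Output: "RS"
Token 3: backref(off=2, len=1). Copied 'R' from pos 0. Output: "RSR"
Token 4: literal('X'). Output: "RSRX"
Token 5: backref(off=4, len=3). Copied 'RSR' from pos 0. Output: "RSRXRSR"
Token 6: backref(off=3, len=1). Copied 'R' from pos 4. Output: "RSRXRSRR"
Token 7: backref(off=2, len=1). Copied 'R' from pos 6. Output: "RSRXRSRRR"
Token 8: backref(off=2, len=1). Copied 'R' from pos 7. Output: "RSRXRSRRRR"
Token 9: literal('K'). Output: "RSRXRSRRRRK"

Answer: RSRXRSRRRRK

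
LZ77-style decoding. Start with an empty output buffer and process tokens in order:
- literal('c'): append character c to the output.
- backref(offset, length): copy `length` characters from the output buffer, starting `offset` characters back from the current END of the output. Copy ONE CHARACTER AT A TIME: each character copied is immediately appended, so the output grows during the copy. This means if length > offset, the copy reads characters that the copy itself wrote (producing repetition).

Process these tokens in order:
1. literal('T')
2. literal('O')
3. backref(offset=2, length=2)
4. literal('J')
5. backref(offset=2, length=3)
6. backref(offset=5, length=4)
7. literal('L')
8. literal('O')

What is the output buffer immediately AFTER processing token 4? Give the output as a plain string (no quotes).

Answer: TOTOJ

Derivation:
Token 1: literal('T'). Output: "T"
Token 2: literal('O'). Output: "TO"
Token 3: backref(off=2, len=2). Copied 'TO' from pos 0. Output: "TOTO"
Token 4: literal('J'). Output: "TOTOJ"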